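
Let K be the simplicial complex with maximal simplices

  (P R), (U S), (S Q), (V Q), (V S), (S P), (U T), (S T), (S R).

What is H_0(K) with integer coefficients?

H_0 = Z.

Fix the vertex order P < Q < R < S < T < U < V and write every simplex with vertices in increasing order. Then dim K = 1 and the simplices of K are:

  0-simplices (7): P, Q, R, S, T, U, V
  1-simplices (9): PR, PS, QS, QV, RS, ST, SU, SV, TU

so the chain groups are C_0 ≅ Z^7, C_1 ≅ Z^9.

The boundary map ∂_1: C_1 → C_0 sends each edge [p,q] (with p < q) to q − p. For instance
  ∂RS = S − R.
The 7×9 boundary matrix has rank 6 and Smith normal form diag(1,1,1,1,1,1).

Reading off H_k = ker ∂_k / im ∂_{k+1}:

  H_0: rank C_0 − rank ∂_1 = 7 − 6 = 1, and the invariant factors of ∂_1 are all 1, so H_0 ≅ Z.

(K is a triangulation of a wedge of 3 circles.)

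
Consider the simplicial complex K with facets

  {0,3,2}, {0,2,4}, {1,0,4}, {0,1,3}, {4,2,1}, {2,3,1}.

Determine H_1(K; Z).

Take the total order 0 < 1 < 2 < 3 < 4 on the vertex set. Then K (dimension 2) consists of the simplices:

  0-simplices (5): [0], [1], [2], [3], [4]
  1-simplices (9): [0,1], [0,2], [0,3], [0,4], [1,2], [1,3], [1,4], [2,3], [2,4]
  2-simplices (6): [0,1,3], [0,1,4], [0,2,3], [0,2,4], [1,2,3], [1,2,4]

so the chain groups are C_0 ≅ Z^5, C_1 ≅ Z^9, C_2 ≅ Z^6.

Boundary ∂_1: C_1 → C_0 is given by ∂[p,q] = [q] − [p]. For instance
  ∂[1,2] = [2] − [1].
The 5×9 boundary matrix has rank 4 and Smith normal form diag(1,1,1,1).

∂_2: C_2 → C_1 acts by ∂[p,q,r] = [q,r] − [p,r] + [p,q]. For instance
  ∂[1,2,3] = [2,3] − [1,3] + [1,2],
  ∂[0,1,3] = [1,3] − [0,3] + [0,1].
The resulting 9×6 matrix has rank 5, and its Smith normal form has invariant factors (1,1,1,1,1).

From H_k ≅ ker(∂_k) / im(∂_{k+1}) we obtain:

  H_1: rank ker ∂_1 − rank ∂_2 = (9 − 4) − 5 = 0, and the invariant factors of ∂_2 are all 1, so H_1 = 0.

H_1 ≅ 0.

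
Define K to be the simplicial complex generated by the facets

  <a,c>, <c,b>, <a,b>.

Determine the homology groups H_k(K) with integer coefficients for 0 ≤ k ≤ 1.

H_0 ≅ Z,  H_1 ≅ Z.

Fix the vertex order a < b < c and write every simplex with vertices in increasing order. Then dim K = 1 and the simplices of K are:

  0-simplices (3): a, b, c
  1-simplices (3): ab, ac, bc

giving chain groups C_0 ≅ Z^3, C_1 ≅ Z^3.

The boundary map ∂_1: C_1 → C_0 maps an edge to its endpoints' difference, ∂[p,q] = q − p.
The resulting 3×3 matrix has rank 2, and its Smith normal form has invariant factors (1,1).

Now H_k = ker ∂_k / im ∂_{k+1}, so:

  H_0: rank C_0 − rank ∂_1 = 3 − 2 = 1, and the invariant factors of ∂_1 are all 1, so H_0 ≅ Z.
  H_1: rank ker ∂_1 − rank ∂_2 = (3 − 2) − 0 = 1, and there is no ∂_2, so H_1 ≅ Z.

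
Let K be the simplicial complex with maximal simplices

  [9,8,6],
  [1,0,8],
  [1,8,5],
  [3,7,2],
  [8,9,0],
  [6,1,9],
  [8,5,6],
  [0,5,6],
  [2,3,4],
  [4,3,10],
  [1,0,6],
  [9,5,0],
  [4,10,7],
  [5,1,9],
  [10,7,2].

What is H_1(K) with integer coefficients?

Order the vertices as 0 < 1 < 2 < 3 < 4 < 5 < 6 < 7 < 8 < 9 < 10. Listing each simplex with vertices in this order, K has dimension 2 with simplices:

  0-simplices (11): [0], [1], [2], [3], [4], [5], [6], [7], [8], [9], [10]
  1-simplices (25): (25 of them)
  2-simplices (15): [0,1,6], [0,1,8], [0,5,6], [0,5,9], [0,8,9], [1,5,8], [1,5,9], [1,6,9], [2,3,4], [2,3,7], [2,7,10], [3,4,10], [4,7,10], [5,6,8], [6,8,9]

so the chain groups are C_0 ≅ Z^11, C_1 ≅ Z^25, C_2 ≅ Z^15.

Boundary ∂_1: C_1 → C_0 sends each edge [p,q] (with p < q) to q − p. For instance
  ∂[6,9] = [9] − [6].
As a 11×25 matrix over Z this has rank 9, with invariant factors (1,1,1,1,1,1,1,1,1).

The boundary map ∂_2: C_2 → C_1 acts by ∂[p,q,r] = [q,r] − [p,r] + [p,q]. For instance
  ∂[3,4,10] = [4,10] − [3,10] + [3,4],
  ∂[1,5,9] = [5,9] − [1,9] + [1,5].
The 25×15 boundary matrix has rank 15 and Smith normal form diag(1,1,1,1,1,1,1,1,1,1,1,1,1,1,2).

From H_k ≅ ker(∂_k) / im(∂_{k+1}) we obtain:

  H_1: rank ker ∂_1 − rank ∂_2 = (25 − 9) − 15 = 1, and ∂_2 has invariant factor 2 > 1, so H_1 ≅ Z ⊕ Z/2Z.

H_1 = Z ⊕ Z/2Z.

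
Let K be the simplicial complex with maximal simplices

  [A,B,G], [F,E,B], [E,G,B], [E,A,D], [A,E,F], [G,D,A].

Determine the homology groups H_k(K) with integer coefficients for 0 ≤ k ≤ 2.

H_0 = Z,  H_1 = Z,  H_2 = 0.

K has 6 vertices, 12 edges, 6 triangles.
rank ∂_0 = 0, rank ∂_1 = 5 ⇒ b_0 = 6 − 0 − 5 = 1; all invariant factors of ∂_1 are 1 so no torsion. So H_0 ≅ Z.
rank ∂_1 = 5, rank ∂_2 = 6 ⇒ b_1 = 12 − 5 − 6 = 1; all invariant factors of ∂_2 are 1 so no torsion. So H_1 ≅ Z.
rank ∂_2 = 6, rank ∂_3 = 0 ⇒ b_2 = 6 − 6 − 0 = 0. So H_2 ≅ 0.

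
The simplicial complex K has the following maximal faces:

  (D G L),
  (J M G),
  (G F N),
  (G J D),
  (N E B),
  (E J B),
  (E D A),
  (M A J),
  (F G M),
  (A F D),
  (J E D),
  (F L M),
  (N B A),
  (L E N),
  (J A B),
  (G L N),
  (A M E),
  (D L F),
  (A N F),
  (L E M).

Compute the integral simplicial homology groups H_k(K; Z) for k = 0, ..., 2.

Order the vertices as A < B < D < E < F < G < J < L < M < N. Listing each simplex with vertices in this order, K has dimension 2 with simplices:

  0-simplices (10): A, B, D, E, F, G, J, L, M, N
  1-simplices (30): AB, AD, AE, AF, AJ, AM, AN, BE, BJ, BN, DE, DF, DG, DJ, DL, EJ, EL, EM, EN, FG, FL, FM, FN, GJ, GL, GM, GN, JM, LM, LN
  2-simplices (20): ABJ, ABN, ADE, ADF, AEM, AFN, AJM, BEJ, BEN, DEJ, DFL, DGJ, DGL, ELM, ELN, FGM, FGN, FLM, GJM, GLN

giving chain groups C_0 ≅ Z^10, C_1 ≅ Z^30, C_2 ≅ Z^20.

∂_1: C_1 → C_0 maps an edge to its endpoints' difference, ∂[p,q] = q − p. For instance
  ∂DJ = J − D.
The resulting 10×30 matrix has rank 9, and its Smith normal form has invariant factors (1,1,1,1,1,1,1,1,1).

The boundary map ∂_2: C_2 → C_1 maps a triangle to the signed sum of its edges. For instance
  ∂GLN = LN − GN + GL,
  ∂DGJ = GJ − DJ + DG.
As a 30×20 matrix over Z this has rank 20, with invariant factors (1,1,1,1,1,1,1,1,1,1,1,1,1,1,1,1,1,1,1,2).

From H_k ≅ ker(∂_k) / im(∂_{k+1}) we obtain:

  H_0: rank C_0 − rank ∂_1 = 10 − 9 = 1, and the invariant factors of ∂_1 are all 1, so H_0 ≅ Z.
  H_1: rank ker ∂_1 − rank ∂_2 = (30 − 9) − 20 = 1, and ∂_2 has invariant factor 2 > 1, so H_1 ≅ Z × Z/2.
  H_2: rank ker ∂_2 − rank ∂_3 = (20 − 20) − 0 = 0, and there is no ∂_3, so H_2 ≅ 0.

As a check, the Euler characteristic is 10 − 30 + 20 = 0, which agrees with 1 − 1 + 0 = 0.

H_0 = Z,  H_1 = Z × Z/2,  H_2 = 0.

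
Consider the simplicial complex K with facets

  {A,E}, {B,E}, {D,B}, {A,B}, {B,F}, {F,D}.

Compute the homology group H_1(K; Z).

H_1 ≅ Z^2.

Order the vertices as A < B < D < E < F. Listing each simplex with vertices in this order, K has dimension 1 with simplices:

  0-simplices (5): A, B, D, E, F
  1-simplices (6): AB, AE, BD, BE, BF, DF

so the chain groups are C_0 ≅ Z^5, C_1 ≅ Z^6.

∂_1: C_1 → C_0 maps an edge to its endpoints' difference, ∂[p,q] = q − p.
The resulting 5×6 matrix has rank 4, and its Smith normal form has invariant factors (1,1,1,1).

Computing H_k = (kernel of ∂_k) / (image of ∂_{k+1}):

  H_1: rank ker ∂_1 − rank ∂_2 = (6 − 4) − 0 = 2, and there is no ∂_2, so H_1 = Z^2.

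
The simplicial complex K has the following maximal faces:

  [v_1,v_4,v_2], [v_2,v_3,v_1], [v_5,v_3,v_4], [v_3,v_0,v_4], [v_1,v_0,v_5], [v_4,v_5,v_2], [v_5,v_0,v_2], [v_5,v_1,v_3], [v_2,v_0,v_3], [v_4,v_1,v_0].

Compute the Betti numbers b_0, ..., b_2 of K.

b_0 = 1, b_1 = 0, b_2 = 0.

Take the total order v_0 < v_1 < v_2 < v_3 < v_4 < v_5 on the vertex set. Then K (dimension 2) consists of the simplices:

  0-simplices (6): [v_0], [v_1], [v_2], [v_3], [v_4], [v_5]
  1-simplices (15): (15 of them)
  2-simplices (10): [v_0,v_1,v_4], [v_0,v_1,v_5], [v_0,v_2,v_3], [v_0,v_2,v_5], [v_0,v_3,v_4], [v_1,v_2,v_3], [v_1,v_2,v_4], [v_1,v_3,v_5], [v_2,v_4,v_5], [v_3,v_4,v_5]

Hence C_0 ≅ Z^6, C_1 ≅ Z^15, C_2 ≅ Z^10.

The boundary map ∂_1: C_1 → C_0 maps an edge to its endpoints' difference, ∂[p,q] = q − p. For instance
  ∂[v_1,v_2] = [v_2] − [v_1].
The 6×15 boundary matrix has rank 5 and Smith normal form diag(1,1,1,1,1).

∂_2: C_2 → C_1 acts by ∂[p,q,r] = [q,r] − [p,r] + [p,q]. For instance
  ∂[v_2,v_4,v_5] = [v_4,v_5] − [v_2,v_5] + [v_2,v_4],
  ∂[v_0,v_1,v_4] = [v_1,v_4] − [v_0,v_4] + [v_0,v_1].
This gives a 15×10 integer matrix of rank 10; reducing to Smith normal form yields diagonal entries (1,1,1,1,1,1,1,1,1,2).

Now H_k = ker ∂_k / im ∂_{k+1}, so:

  H_0: rank C_0 − rank ∂_1 = 6 − 5 = 1, and the invariant factors of ∂_1 are all 1, so H_0 ≅ Z.
  H_1: rank ker ∂_1 − rank ∂_2 = (15 − 5) − 10 = 0, and ∂_2 has invariant factor 2 > 1, so H_1 ≅ Z/2.
  H_2: rank ker ∂_2 − rank ∂_3 = (10 − 10) − 0 = 0, and there is no ∂_3, so H_2 ≅ 0.

Hence the Betti numbers are b_0 = 1, b_1 = 0, b_2 = 0.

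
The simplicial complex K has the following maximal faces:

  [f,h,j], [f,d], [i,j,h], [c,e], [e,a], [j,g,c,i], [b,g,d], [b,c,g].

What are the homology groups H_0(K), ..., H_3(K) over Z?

H_0 ≅ Z,  H_1 ≅ Z,  H_2 = 0,  H_3 = 0.

Take the total order a < b < c < d < e < f < g < h < i < j on the vertex set. Then K (dimension 3) consists of the simplices:

  0-simplices (10): a, b, c, d, e, f, g, h, i, j
  1-simplices (17): ae, bc, bd, bg, ce, cg, ci, cj, df, dg, fh, fj, gi, gj, hi, hj, ij
  2-simplices (8): bcg, bdg, cgi, cgj, cij, fhj, gij, hij
  3-simplices (1): cgij

so the chain groups are C_0 ≅ Z^10, C_1 ≅ Z^17, C_2 ≅ Z^8, C_3 ≅ Z^1.

Boundary ∂_1: C_1 → C_0 is given by ∂[p,q] = [q] − [p]. For instance
  ∂df = f − d.
This gives a 10×17 integer matrix of rank 9; reducing to Smith normal form yields diagonal entries (1,1,1,1,1,1,1,1,1).

Boundary ∂_2: C_2 → C_1 acts by ∂[p,q,r] = [q,r] − [p,r] + [p,q]. For instance
  ∂bcg = cg − bg + bc,
  ∂cgj = gj − cj + cg.
As a 17×8 matrix over Z this has rank 7, with invariant factors (1,1,1,1,1,1,1).

Boundary ∂_3: C_3 → C_2 sends each 3-simplex σ to the alternating sum Σ_i (−1)^i (σ with its i-th vertex removed). For instance
  ∂cgij = gij − cij + cgj − cgi.
The resulting 8×1 matrix has rank 1, and its Smith normal form has invariant factors (1).

Computing H_k = (kernel of ∂_k) / (image of ∂_{k+1}):

  H_0: rank C_0 − rank ∂_1 = 10 − 9 = 1, and the invariant factors of ∂_1 are all 1, so H_0 ≅ Z.
  H_1: rank ker ∂_1 − rank ∂_2 = (17 − 9) − 7 = 1, and the invariant factors of ∂_2 are all 1, so H_1 ≅ Z.
  H_2: rank ker ∂_2 − rank ∂_3 = (8 − 7) − 1 = 0, and the invariant factors of ∂_3 are all 1, so H_2 ≅ 0.
  H_3: rank ker ∂_3 − rank ∂_4 = (1 − 1) − 0 = 0, and there is no ∂_4, so H_3 ≅ 0.

As a check, the Euler characteristic is 10 − 17 + 8 − 1 = 0, which agrees with 1 − 1 + 0 − 0 = 0.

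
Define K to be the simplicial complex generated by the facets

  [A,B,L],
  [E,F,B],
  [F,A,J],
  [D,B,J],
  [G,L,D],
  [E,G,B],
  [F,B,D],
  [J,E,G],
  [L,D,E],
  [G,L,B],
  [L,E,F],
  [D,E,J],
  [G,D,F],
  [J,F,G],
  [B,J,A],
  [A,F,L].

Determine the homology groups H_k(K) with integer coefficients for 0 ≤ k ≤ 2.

Fix the vertex order A < B < D < E < F < G < J < L and write every simplex with vertices in increasing order. Then dim K = 2 and the simplices of K are:

  0-simplices (8): A, B, D, E, F, G, J, L
  1-simplices (24): AB, AF, AJ, AL, BD, BE, BF, BG, BJ, BL, DE, DF, DG, DJ, DL, EF, EG, EJ, EL, FG, FJ, FL, GJ, GL
  2-simplices (16): ABJ, ABL, AFJ, AFL, BDF, BDJ, BEF, BEG, BGL, DEJ, DEL, DFG, DGL, EFL, EGJ, FGJ

so the chain groups are C_0 ≅ Z^8, C_1 ≅ Z^24, C_2 ≅ Z^16.

The boundary map ∂_1: C_1 → C_0 sends each edge [p,q] (with p < q) to q − p.
The resulting 8×24 matrix has rank 7, and its Smith normal form has invariant factors (1,1,1,1,1,1,1).

∂_2: C_2 → C_1 sends each 2-simplex [p,q,r] to [q,r] − [p,r] + [p,q]. For instance
  ∂AFL = FL − AL + AF,
  ∂BGL = GL − BL + BG.
As a 24×16 matrix over Z this has rank 15, with invariant factors (1,1,1,1,1,1,1,1,1,1,1,1,1,1,1).

Computing H_k = (kernel of ∂_k) / (image of ∂_{k+1}):

  H_0: rank C_0 − rank ∂_1 = 8 − 7 = 1, and the invariant factors of ∂_1 are all 1, so H_0 ≅ Z.
  H_1: rank ker ∂_1 − rank ∂_2 = (24 − 7) − 15 = 2, and the invariant factors of ∂_2 are all 1, so H_1 ≅ Z^2.
  H_2: rank ker ∂_2 − rank ∂_3 = (16 − 15) − 0 = 1, and there is no ∂_3, so H_2 ≅ Z.

(K is a triangulation of the torus T^2.)

H_0 ≅ Z,  H_1 ≅ Z^2,  H_2 ≅ Z.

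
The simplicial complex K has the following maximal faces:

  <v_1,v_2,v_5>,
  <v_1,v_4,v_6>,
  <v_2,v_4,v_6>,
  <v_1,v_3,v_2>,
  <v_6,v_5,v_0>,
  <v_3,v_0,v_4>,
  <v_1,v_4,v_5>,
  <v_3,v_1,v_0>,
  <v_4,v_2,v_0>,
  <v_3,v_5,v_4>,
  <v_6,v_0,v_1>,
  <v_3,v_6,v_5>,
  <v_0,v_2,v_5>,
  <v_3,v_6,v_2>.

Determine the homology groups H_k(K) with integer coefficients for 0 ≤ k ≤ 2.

K has 7 vertices, 21 edges, 14 triangles.
rank ∂_0 = 0, rank ∂_1 = 6 ⇒ b_0 = 7 − 0 − 6 = 1; all invariant factors of ∂_1 are 1 so no torsion. So H_0 ≅ Z.
rank ∂_1 = 6, rank ∂_2 = 13 ⇒ b_1 = 21 − 6 − 13 = 2; all invariant factors of ∂_2 are 1 so no torsion. So H_1 ≅ Z^2.
rank ∂_2 = 13, rank ∂_3 = 0 ⇒ b_2 = 14 − 13 − 0 = 1. So H_2 ≅ Z.

H_0 ≅ Z,  H_1 ≅ Z^2,  H_2 ≅ Z.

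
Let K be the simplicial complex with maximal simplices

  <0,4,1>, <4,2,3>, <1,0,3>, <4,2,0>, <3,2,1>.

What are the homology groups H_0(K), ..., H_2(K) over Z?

H_0 = Z,  H_1 = Z,  H_2 = 0.

We work with the vertex ordering 0 < 1 < 2 < 3 < 4. The simplices of K, each written with vertices in increasing order, are:

  0-simplices (5): [0], [1], [2], [3], [4]
  1-simplices (10): [0,1], [0,2], [0,3], [0,4], [1,2], [1,3], [1,4], [2,3], [2,4], [3,4]
  2-simplices (5): [0,1,3], [0,1,4], [0,2,4], [1,2,3], [2,3,4]

Hence C_0 ≅ Z^5, C_1 ≅ Z^10, C_2 ≅ Z^5.

The boundary map ∂_1: C_1 → C_0 is given by ∂[p,q] = [q] − [p].
The resulting 5×10 matrix has rank 4, and its Smith normal form has invariant factors (1,1,1,1).

Boundary ∂_2: C_2 → C_1 sends each 2-simplex [p,q,r] to [q,r] − [p,r] + [p,q]. For instance
  ∂[2,3,4] = [3,4] − [2,4] + [2,3],
  ∂[0,2,4] = [2,4] − [0,4] + [0,2].
This gives a 10×5 integer matrix of rank 5; reducing to Smith normal form yields diagonal entries (1,1,1,1,1).

Reading off H_k = ker ∂_k / im ∂_{k+1}:

  H_0: rank C_0 − rank ∂_1 = 5 − 4 = 1, and the invariant factors of ∂_1 are all 1, so H_0 = Z.
  H_1: rank ker ∂_1 − rank ∂_2 = (10 − 4) − 5 = 1, and the invariant factors of ∂_2 are all 1, so H_1 = Z.
  H_2: rank ker ∂_2 − rank ∂_3 = (5 − 5) − 0 = 0, and there is no ∂_3, so H_2 = 0.

As a check, the Euler characteristic is 5 − 10 + 5 = 0, which agrees with 1 − 1 + 0 = 0.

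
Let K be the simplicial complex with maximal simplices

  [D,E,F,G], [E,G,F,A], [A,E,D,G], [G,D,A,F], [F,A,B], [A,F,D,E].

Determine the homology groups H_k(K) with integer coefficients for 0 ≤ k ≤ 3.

Take the total order A < B < D < E < F < G on the vertex set. Then K (dimension 3) consists of the simplices:

  0-simplices (6): A, B, D, E, F, G
  1-simplices (12): AB, AD, AE, AF, AG, BF, DE, DF, DG, EF, EG, FG
  2-simplices (11): ABF, ADE, ADF, ADG, AEF, AEG, AFG, DEF, DEG, DFG, EFG
  3-simplices (5): ADEF, ADEG, ADFG, AEFG, DEFG

Hence C_0 ≅ Z^6, C_1 ≅ Z^12, C_2 ≅ Z^11, C_3 ≅ Z^5.

Boundary ∂_1: C_1 → C_0 sends each edge [p,q] (with p < q) to q − p.
This gives a 6×12 integer matrix of rank 5; reducing to Smith normal form yields diagonal entries (1,1,1,1,1).

The boundary map ∂_2: C_2 → C_1 maps a triangle to the signed sum of its edges. For instance
  ∂ADG = DG − AG + AD,
  ∂DEG = EG − DG + DE.
The resulting 12×11 matrix has rank 7, and its Smith normal form has invariant factors (1,1,1,1,1,1,1).

The boundary map ∂_3: C_3 → C_2 sends each 3-simplex σ to the alternating sum Σ_i (−1)^i (σ with its i-th vertex removed). For instance
  ∂AEFG = EFG − AFG + AEG − AEF,
  ∂ADEF = DEF − AEF + ADF − ADE.
The 11×5 boundary matrix has rank 4 and Smith normal form diag(1,1,1,1).

Now H_k = ker ∂_k / im ∂_{k+1}, so:

  H_0: rank C_0 − rank ∂_1 = 6 − 5 = 1, and the invariant factors of ∂_1 are all 1, so H_0 = Z.
  H_1: rank ker ∂_1 − rank ∂_2 = (12 − 5) − 7 = 0, and the invariant factors of ∂_2 are all 1, so H_1 = 0.
  H_2: rank ker ∂_2 − rank ∂_3 = (11 − 7) − 4 = 0, and the invariant factors of ∂_3 are all 1, so H_2 = 0.
  H_3: rank ker ∂_3 − rank ∂_4 = (5 − 4) − 0 = 1, and there is no ∂_4, so H_3 = Z.

As a check, the Euler characteristic is 6 − 12 + 11 − 5 = 0, which agrees with 1 − 0 + 0 − 1 = 0.

H_0 ≅ Z,  H_1 = 0,  H_2 = 0,  H_3 ≅ Z.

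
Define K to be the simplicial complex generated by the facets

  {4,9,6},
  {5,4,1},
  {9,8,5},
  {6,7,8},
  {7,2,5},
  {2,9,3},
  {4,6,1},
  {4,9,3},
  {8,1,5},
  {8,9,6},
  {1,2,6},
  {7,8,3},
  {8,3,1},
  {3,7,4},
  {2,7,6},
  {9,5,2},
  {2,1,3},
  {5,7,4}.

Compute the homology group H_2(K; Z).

Order the vertices as 1 < 2 < 3 < 4 < 5 < 6 < 7 < 8 < 9. Listing each simplex with vertices in this order, K has dimension 2 with simplices:

  0-simplices (9): [1], [2], [3], [4], [5], [6], [7], [8], [9]
  1-simplices (27): (27 of them)
  2-simplices (18): [1,2,3], [1,2,6], [1,3,8], [1,4,5], [1,4,6], [1,5,8], [2,3,9], [2,5,7], [2,5,9], [2,6,7], [3,4,7], [3,4,9], [3,7,8], [4,5,7], [4,6,9], [5,8,9], [6,7,8], [6,8,9]

giving chain groups C_0 ≅ Z^9, C_1 ≅ Z^27, C_2 ≅ Z^18.

∂_1: C_1 → C_0 is given by ∂[p,q] = [q] − [p]. For instance
  ∂[1,3] = [3] − [1].
The resulting 9×27 matrix has rank 8, and its Smith normal form has invariant factors (1,1,1,1,1,1,1,1).

∂_2: C_2 → C_1 maps a triangle to the signed sum of its edges. For instance
  ∂[3,4,9] = [4,9] − [3,9] + [3,4],
  ∂[1,5,8] = [5,8] − [1,8] + [1,5].
The resulting 27×18 matrix has rank 17, and its Smith normal form has invariant factors (1,1,1,1,1,1,1,1,1,1,1,1,1,1,1,1,1).

Computing H_k = (kernel of ∂_k) / (image of ∂_{k+1}):

  H_2: rank ker ∂_2 − rank ∂_3 = (18 − 17) − 0 = 1, and there is no ∂_3, so H_2 = Z.

H_2 ≅ Z.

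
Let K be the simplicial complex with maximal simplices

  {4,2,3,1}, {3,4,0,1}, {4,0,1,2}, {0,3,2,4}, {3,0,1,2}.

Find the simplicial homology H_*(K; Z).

K has 5 vertices, 10 edges, 10 triangles, 5 3-simplices.
rank ∂_0 = 0, rank ∂_1 = 4 ⇒ b_0 = 5 − 0 − 4 = 1; all invariant factors of ∂_1 are 1 so no torsion. So H_0 ≅ Z.
rank ∂_1 = 4, rank ∂_2 = 6 ⇒ b_1 = 10 − 4 − 6 = 0; all invariant factors of ∂_2 are 1 so no torsion. So H_1 ≅ 0.
rank ∂_2 = 6, rank ∂_3 = 4 ⇒ b_2 = 10 − 6 − 4 = 0; all invariant factors of ∂_3 are 1 so no torsion. So H_2 ≅ 0.
rank ∂_3 = 4, rank ∂_4 = 0 ⇒ b_3 = 5 − 4 − 0 = 1. So H_3 ≅ Z.

H_0 ≅ Z,  H_1 = 0,  H_2 = 0,  H_3 ≅ Z.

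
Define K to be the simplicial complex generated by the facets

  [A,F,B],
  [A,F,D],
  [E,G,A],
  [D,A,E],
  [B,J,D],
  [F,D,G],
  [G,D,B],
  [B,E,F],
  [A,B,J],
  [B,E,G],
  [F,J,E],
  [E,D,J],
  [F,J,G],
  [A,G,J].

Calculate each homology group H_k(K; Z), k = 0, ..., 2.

Order the vertices as A < B < D < E < F < G < J. Listing each simplex with vertices in this order, K has dimension 2 with simplices:

  0-simplices (7): A, B, D, E, F, G, J
  1-simplices (21): AB, AD, AE, AF, AG, AJ, BD, BE, BF, BG, BJ, DE, DF, DG, DJ, EF, EG, EJ, FG, FJ, GJ
  2-simplices (14): ABF, ABJ, ADE, ADF, AEG, AGJ, BDG, BDJ, BEF, BEG, DEJ, DFG, EFJ, FGJ

giving chain groups C_0 ≅ Z^7, C_1 ≅ Z^21, C_2 ≅ Z^14.

The boundary map ∂_1: C_1 → C_0 sends each edge [p,q] (with p < q) to q − p.
This gives a 7×21 integer matrix of rank 6; reducing to Smith normal form yields diagonal entries (1,1,1,1,1,1).

∂_2: C_2 → C_1 sends each 2-simplex [p,q,r] to [q,r] − [p,r] + [p,q]. For instance
  ∂BEF = EF − BF + BE,
  ∂BEG = EG − BG + BE.
This gives a 21×14 integer matrix of rank 13; reducing to Smith normal form yields diagonal entries (1,1,1,1,1,1,1,1,1,1,1,1,1).

Reading off H_k = ker ∂_k / im ∂_{k+1}:

  H_0: rank C_0 − rank ∂_1 = 7 − 6 = 1, and the invariant factors of ∂_1 are all 1, so H_0 = Z.
  H_1: rank ker ∂_1 − rank ∂_2 = (21 − 6) − 13 = 2, and the invariant factors of ∂_2 are all 1, so H_1 = Z^2.
  H_2: rank ker ∂_2 − rank ∂_3 = (14 − 13) − 0 = 1, and there is no ∂_3, so H_2 = Z.

H_0 = Z,  H_1 = Z^2,  H_2 = Z.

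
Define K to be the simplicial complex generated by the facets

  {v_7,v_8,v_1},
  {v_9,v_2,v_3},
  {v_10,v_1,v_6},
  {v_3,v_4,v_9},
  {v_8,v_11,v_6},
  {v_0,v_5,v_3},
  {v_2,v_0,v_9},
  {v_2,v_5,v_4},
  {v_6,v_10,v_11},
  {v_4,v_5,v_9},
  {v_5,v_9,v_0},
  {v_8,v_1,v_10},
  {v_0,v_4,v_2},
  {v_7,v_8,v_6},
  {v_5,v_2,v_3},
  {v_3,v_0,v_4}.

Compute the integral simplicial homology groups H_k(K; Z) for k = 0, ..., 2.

We work with the vertex ordering v_0 < v_1 < v_2 < v_3 < v_4 < v_5 < v_6 < v_7 < v_8 < v_9 < v_10 < v_11. The simplices of K, each written with vertices in increasing order, are:

  0-simplices (12): [v_0], [v_1], [v_2], [v_3], [v_4], [v_5], [v_6], [v_7], [v_8], [v_9], [v_10], [v_11]
  1-simplices (27): (27 of them)
  2-simplices (16): (16 of them)

Hence C_0 ≅ Z^12, C_1 ≅ Z^27, C_2 ≅ Z^16.

Boundary ∂_1: C_1 → C_0 maps an edge to its endpoints' difference, ∂[p,q] = q − p. For instance
  ∂[v_0,v_4] = [v_4] − [v_0].
As a 12×27 matrix over Z this has rank 10, with invariant factors (1,1,1,1,1,1,1,1,1,1).

∂_2: C_2 → C_1 maps a triangle to the signed sum of its edges. For instance
  ∂[v_0,v_5,v_9] = [v_5,v_9] − [v_0,v_9] + [v_0,v_5],
  ∂[v_0,v_3,v_5] = [v_3,v_5] − [v_0,v_5] + [v_0,v_3].
This gives a 27×16 integer matrix of rank 16; reducing to Smith normal form yields diagonal entries (1,1,1,1,1,1,1,1,1,1,1,1,1,1,1,2).

From H_k ≅ ker(∂_k) / im(∂_{k+1}) we obtain:

  H_0: rank C_0 − rank ∂_1 = 12 − 10 = 2, and the invariant factors of ∂_1 are all 1, so H_0 = Z^2.
  H_1: rank ker ∂_1 − rank ∂_2 = (27 − 10) − 16 = 1, and ∂_2 has invariant factor 2 > 1, so H_1 = Z ⊕ Z/2.
  H_2: rank ker ∂_2 − rank ∂_3 = (16 − 16) − 0 = 0, and there is no ∂_3, so H_2 = 0.

H_0 ≅ Z^2,  H_1 ≅ Z ⊕ Z/2,  H_2 = 0.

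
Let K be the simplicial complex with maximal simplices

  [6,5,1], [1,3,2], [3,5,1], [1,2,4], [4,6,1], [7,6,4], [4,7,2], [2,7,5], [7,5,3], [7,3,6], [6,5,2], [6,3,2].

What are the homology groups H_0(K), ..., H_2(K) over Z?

H_0 = Z,  H_1 = Z/2,  H_2 = 0.

We work with the vertex ordering 1 < 2 < 3 < 4 < 5 < 6 < 7. The simplices of K, each written with vertices in increasing order, are:

  0-simplices (7): [1], [2], [3], [4], [5], [6], [7]
  1-simplices (18): [1,2], [1,3], [1,4], [1,5], [1,6], [2,3], [2,4], [2,5], [2,6], [2,7], [3,5], [3,6], [3,7], [4,6], [4,7], [5,6], [5,7], [6,7]
  2-simplices (12): [1,2,3], [1,2,4], [1,3,5], [1,4,6], [1,5,6], [2,3,6], [2,4,7], [2,5,6], [2,5,7], [3,5,7], [3,6,7], [4,6,7]

giving chain groups C_0 ≅ Z^7, C_1 ≅ Z^18, C_2 ≅ Z^12.

The boundary map ∂_1: C_1 → C_0 maps an edge to its endpoints' difference, ∂[p,q] = q − p. For instance
  ∂[4,6] = [6] − [4].
As a 7×18 matrix over Z this has rank 6, with invariant factors (1,1,1,1,1,1).

The boundary map ∂_2: C_2 → C_1 acts by ∂[p,q,r] = [q,r] − [p,r] + [p,q]. For instance
  ∂[3,5,7] = [5,7] − [3,7] + [3,5],
  ∂[1,2,4] = [2,4] − [1,4] + [1,2].
As a 18×12 matrix over Z this has rank 12, with invariant factors (1,1,1,1,1,1,1,1,1,1,1,2).

Now H_k = ker ∂_k / im ∂_{k+1}, so:

  H_0: rank C_0 − rank ∂_1 = 7 − 6 = 1, and the invariant factors of ∂_1 are all 1, so H_0 ≅ Z.
  H_1: rank ker ∂_1 − rank ∂_2 = (18 − 6) − 12 = 0, and ∂_2 has invariant factor 2 > 1, so H_1 ≅ Z/2.
  H_2: rank ker ∂_2 − rank ∂_3 = (12 − 12) − 0 = 0, and there is no ∂_3, so H_2 ≅ 0.

As a check, the Euler characteristic is 7 − 18 + 12 = 1, which agrees with 1 − 0 + 0 = 1.
(K is a triangulation of the real projective plane RP^2.)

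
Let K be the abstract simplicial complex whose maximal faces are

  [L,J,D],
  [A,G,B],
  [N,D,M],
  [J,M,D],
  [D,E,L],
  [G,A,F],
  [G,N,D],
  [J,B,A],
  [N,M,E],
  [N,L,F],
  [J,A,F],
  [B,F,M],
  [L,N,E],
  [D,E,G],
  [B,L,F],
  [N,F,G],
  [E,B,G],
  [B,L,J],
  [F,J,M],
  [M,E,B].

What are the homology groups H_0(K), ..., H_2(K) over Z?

K has 10 vertices, 30 edges, 20 triangles.
rank ∂_0 = 0, rank ∂_1 = 9 ⇒ b_0 = 10 − 0 − 9 = 1; all invariant factors of ∂_1 are 1 so no torsion. So H_0 ≅ Z.
rank ∂_1 = 9, rank ∂_2 = 20 ⇒ b_1 = 30 − 9 − 20 = 1; ∂_2 has invariant factor(s) [2] giving torsion. So H_1 ≅ Z ⊕ Z/2.
rank ∂_2 = 20, rank ∂_3 = 0 ⇒ b_2 = 20 − 20 − 0 = 0. So H_2 ≅ 0.

H_0 = Z,  H_1 = Z ⊕ Z/2,  H_2 = 0.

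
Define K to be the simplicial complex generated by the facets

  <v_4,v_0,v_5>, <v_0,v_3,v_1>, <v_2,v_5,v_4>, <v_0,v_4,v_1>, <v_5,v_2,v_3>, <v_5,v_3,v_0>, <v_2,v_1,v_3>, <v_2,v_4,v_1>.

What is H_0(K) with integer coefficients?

H_0 = Z.

Order the vertices as v_0 < v_1 < v_2 < v_3 < v_4 < v_5. Listing each simplex with vertices in this order, K has dimension 2 with simplices:

  0-simplices (6): [v_0], [v_1], [v_2], [v_3], [v_4], [v_5]
  1-simplices (12): [v_0,v_1], [v_0,v_3], [v_0,v_4], [v_0,v_5], [v_1,v_2], [v_1,v_3], [v_1,v_4], [v_2,v_3], [v_2,v_4], [v_2,v_5], [v_3,v_5], [v_4,v_5]
  2-simplices (8): [v_0,v_1,v_3], [v_0,v_1,v_4], [v_0,v_3,v_5], [v_0,v_4,v_5], [v_1,v_2,v_3], [v_1,v_2,v_4], [v_2,v_3,v_5], [v_2,v_4,v_5]

so the chain groups are C_0 ≅ Z^6, C_1 ≅ Z^12, C_2 ≅ Z^8.

Boundary ∂_1: C_1 → C_0 maps an edge to its endpoints' difference, ∂[p,q] = q − p. For instance
  ∂[v_3,v_5] = [v_5] − [v_3].
This gives a 6×12 integer matrix of rank 5; reducing to Smith normal form yields diagonal entries (1,1,1,1,1).

Boundary ∂_2: C_2 → C_1 maps a triangle to the signed sum of its edges. For instance
  ∂[v_0,v_3,v_5] = [v_3,v_5] − [v_0,v_5] + [v_0,v_3],
  ∂[v_0,v_1,v_3] = [v_1,v_3] − [v_0,v_3] + [v_0,v_1].
This gives a 12×8 integer matrix of rank 7; reducing to Smith normal form yields diagonal entries (1,1,1,1,1,1,1).

Reading off H_k = ker ∂_k / im ∂_{k+1}:

  H_0: rank C_0 − rank ∂_1 = 6 − 5 = 1, and the invariant factors of ∂_1 are all 1, so H_0 = Z.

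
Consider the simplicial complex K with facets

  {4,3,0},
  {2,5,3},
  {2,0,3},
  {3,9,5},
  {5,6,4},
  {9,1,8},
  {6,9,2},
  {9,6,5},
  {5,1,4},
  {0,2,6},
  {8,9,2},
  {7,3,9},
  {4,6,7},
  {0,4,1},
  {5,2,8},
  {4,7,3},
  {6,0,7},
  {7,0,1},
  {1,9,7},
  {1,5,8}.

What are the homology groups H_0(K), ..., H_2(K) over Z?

Order the vertices as 0 < 1 < 2 < 3 < 4 < 5 < 6 < 7 < 8 < 9. Listing each simplex with vertices in this order, K has dimension 2 with simplices:

  0-simplices (10): [0], [1], [2], [3], [4], [5], [6], [7], [8], [9]
  1-simplices (30): (30 of them)
  2-simplices (20): (20 of them)

Hence C_0 ≅ Z^10, C_1 ≅ Z^30, C_2 ≅ Z^20.

∂_1: C_1 → C_0 is given by ∂[p,q] = [q] − [p].
This gives a 10×30 integer matrix of rank 9; reducing to Smith normal form yields diagonal entries (1,1,1,1,1,1,1,1,1).

Boundary ∂_2: C_2 → C_1 sends each 2-simplex [p,q,r] to [q,r] − [p,r] + [p,q]. For instance
  ∂[0,3,4] = [3,4] − [0,4] + [0,3],
  ∂[2,3,5] = [3,5] − [2,5] + [2,3].
The 30×20 boundary matrix has rank 20 and Smith normal form diag(1,1,1,1,1,1,1,1,1,1,1,1,1,1,1,1,1,1,1,2).

Now H_k = ker ∂_k / im ∂_{k+1}, so:

  H_0: rank C_0 − rank ∂_1 = 10 − 9 = 1, and the invariant factors of ∂_1 are all 1, so H_0 = Z.
  H_1: rank ker ∂_1 − rank ∂_2 = (30 − 9) − 20 = 1, and ∂_2 has invariant factor 2 > 1, so H_1 = Z × Z/2.
  H_2: rank ker ∂_2 − rank ∂_3 = (20 − 20) − 0 = 0, and there is no ∂_3, so H_2 = 0.

As a check, the Euler characteristic is 10 − 30 + 20 = 0, which agrees with 1 − 1 + 0 = 0.

H_0 = Z,  H_1 = Z × Z/2,  H_2 = 0.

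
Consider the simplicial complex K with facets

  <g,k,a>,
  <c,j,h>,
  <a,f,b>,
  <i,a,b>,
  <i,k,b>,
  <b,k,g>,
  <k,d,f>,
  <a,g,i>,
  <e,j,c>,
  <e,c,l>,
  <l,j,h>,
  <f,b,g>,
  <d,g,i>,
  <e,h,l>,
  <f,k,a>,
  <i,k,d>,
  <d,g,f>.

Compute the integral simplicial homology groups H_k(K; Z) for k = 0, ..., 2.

Fix the vertex order a < b < c < d < e < f < g < h < i < j < k < l and write every simplex with vertices in increasing order. Then dim K = 2 and the simplices of K are:

  0-simplices (12): a, b, c, d, e, f, g, h, i, j, k, l
  1-simplices (28): ab, af, ag, ai, ak, bf, bg, bi, bk, ce, ch, cj, cl, df, dg, di, dk, eh, ej, el, fg, fk, gi, gk, hj, hl, ik, jl
  2-simplices (17): abf, abi, afk, agi, agk, bfg, bgk, bik, cej, cel, chj, dfg, dfk, dgi, dik, ehl, hjl

giving chain groups C_0 ≅ Z^12, C_1 ≅ Z^28, C_2 ≅ Z^17.

Boundary ∂_1: C_1 → C_0 is given by ∂[p,q] = [q] − [p].
The resulting 12×28 matrix has rank 10, and its Smith normal form has invariant factors (1,1,1,1,1,1,1,1,1,1).

∂_2: C_2 → C_1 acts by ∂[p,q,r] = [q,r] − [p,r] + [p,q]. For instance
  ∂bfg = fg − bg + bf,
  ∂bgk = gk − bk + bg.
As a 28×17 matrix over Z this has rank 17, with invariant factors (1,1,1,1,1,1,1,1,1,1,1,1,1,1,1,1,2).

Reading off H_k = ker ∂_k / im ∂_{k+1}:

  H_0: rank C_0 − rank ∂_1 = 12 − 10 = 2, and the invariant factors of ∂_1 are all 1, so H_0 ≅ Z^2.
  H_1: rank ker ∂_1 − rank ∂_2 = (28 − 10) − 17 = 1, and ∂_2 has invariant factor 2 > 1, so H_1 ≅ Z ⊕ Z_2.
  H_2: rank ker ∂_2 − rank ∂_3 = (17 − 17) − 0 = 0, and there is no ∂_3, so H_2 ≅ 0.

H_0 = Z^2,  H_1 = Z ⊕ Z_2,  H_2 = 0.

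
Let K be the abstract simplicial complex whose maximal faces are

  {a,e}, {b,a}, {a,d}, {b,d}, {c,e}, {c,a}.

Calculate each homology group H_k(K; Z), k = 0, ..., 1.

H_0 = Z,  H_1 = Z^2.

Fix the vertex order a < b < c < d < e and write every simplex with vertices in increasing order. Then dim K = 1 and the simplices of K are:

  0-simplices (5): a, b, c, d, e
  1-simplices (6): ab, ac, ad, ae, bd, ce

giving chain groups C_0 ≅ Z^5, C_1 ≅ Z^6.

The boundary map ∂_1: C_1 → C_0 sends each edge [p,q] (with p < q) to q − p. For instance
  ∂ce = e − c.
The resulting 5×6 matrix has rank 4, and its Smith normal form has invariant factors (1,1,1,1).

From H_k ≅ ker(∂_k) / im(∂_{k+1}) we obtain:

  H_0: rank C_0 − rank ∂_1 = 5 − 4 = 1, and the invariant factors of ∂_1 are all 1, so H_0 = Z.
  H_1: rank ker ∂_1 − rank ∂_2 = (6 − 4) − 0 = 2, and there is no ∂_2, so H_1 = Z^2.

As a check, the Euler characteristic is 5 − 6 = -1, which agrees with 1 − 2 = -1.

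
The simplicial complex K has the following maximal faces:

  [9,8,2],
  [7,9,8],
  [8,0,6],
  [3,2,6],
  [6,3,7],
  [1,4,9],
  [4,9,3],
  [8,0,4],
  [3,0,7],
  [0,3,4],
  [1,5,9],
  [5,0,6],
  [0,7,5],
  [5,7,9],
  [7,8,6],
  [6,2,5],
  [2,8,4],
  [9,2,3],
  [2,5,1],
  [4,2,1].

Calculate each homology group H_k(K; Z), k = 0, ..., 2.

Fix the vertex order 0 < 1 < 2 < 3 < 4 < 5 < 6 < 7 < 8 < 9 and write every simplex with vertices in increasing order. Then dim K = 2 and the simplices of K are:

  0-simplices (10): [0], [1], [2], [3], [4], [5], [6], [7], [8], [9]
  1-simplices (30): (30 of them)
  2-simplices (20): (20 of them)

so the chain groups are C_0 ≅ Z^10, C_1 ≅ Z^30, C_2 ≅ Z^20.

Boundary ∂_1: C_1 → C_0 is given by ∂[p,q] = [q] − [p]. For instance
  ∂[4,9] = [9] − [4].
As a 10×30 matrix over Z this has rank 9, with invariant factors (1,1,1,1,1,1,1,1,1).

∂_2: C_2 → C_1 acts by ∂[p,q,r] = [q,r] − [p,r] + [p,q]. For instance
  ∂[2,8,9] = [8,9] − [2,9] + [2,8],
  ∂[7,8,9] = [8,9] − [7,9] + [7,8].
The 30×20 boundary matrix has rank 20 and Smith normal form diag(1,1,1,1,1,1,1,1,1,1,1,1,1,1,1,1,1,1,1,2).

From H_k ≅ ker(∂_k) / im(∂_{k+1}) we obtain:

  H_0: rank C_0 − rank ∂_1 = 10 − 9 = 1, and the invariant factors of ∂_1 are all 1, so H_0 ≅ Z.
  H_1: rank ker ∂_1 − rank ∂_2 = (30 − 9) − 20 = 1, and ∂_2 has invariant factor 2 > 1, so H_1 ≅ Z ⊕ Z/2Z.
  H_2: rank ker ∂_2 − rank ∂_3 = (20 − 20) − 0 = 0, and there is no ∂_3, so H_2 ≅ 0.

(K is a triangulation of the Klein bottle.)

H_0 ≅ Z,  H_1 ≅ Z ⊕ Z/2Z,  H_2 = 0.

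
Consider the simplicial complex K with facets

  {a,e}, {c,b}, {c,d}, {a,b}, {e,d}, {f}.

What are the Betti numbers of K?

K has 6 vertices, 5 edges.
rank ∂_0 = 0, rank ∂_1 = 4 ⇒ b_0 = 6 − 0 − 4 = 2; all invariant factors of ∂_1 are 1 so no torsion. So H_0 ≅ Z^2.
rank ∂_1 = 4, rank ∂_2 = 0 ⇒ b_1 = 5 − 4 − 0 = 1. So H_1 ≅ Z.

b_0 = 2, b_1 = 1.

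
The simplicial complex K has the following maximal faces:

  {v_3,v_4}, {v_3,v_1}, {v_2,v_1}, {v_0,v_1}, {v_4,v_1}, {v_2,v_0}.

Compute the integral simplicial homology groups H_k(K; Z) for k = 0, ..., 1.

K has 5 vertices, 6 edges.
rank ∂_0 = 0, rank ∂_1 = 4 ⇒ b_0 = 5 − 0 − 4 = 1; all invariant factors of ∂_1 are 1 so no torsion. So H_0 ≅ Z.
rank ∂_1 = 4, rank ∂_2 = 0 ⇒ b_1 = 6 − 4 − 0 = 2. So H_1 ≅ Z^2.

H_0 ≅ Z,  H_1 ≅ Z^2.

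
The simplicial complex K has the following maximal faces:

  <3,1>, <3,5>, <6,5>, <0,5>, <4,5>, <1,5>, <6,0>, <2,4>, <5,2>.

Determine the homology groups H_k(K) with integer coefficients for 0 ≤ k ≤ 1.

Order the vertices as 0 < 1 < 2 < 3 < 4 < 5 < 6. Listing each simplex with vertices in this order, K has dimension 1 with simplices:

  0-simplices (7): [0], [1], [2], [3], [4], [5], [6]
  1-simplices (9): [0,5], [0,6], [1,3], [1,5], [2,4], [2,5], [3,5], [4,5], [5,6]

Hence C_0 ≅ Z^7, C_1 ≅ Z^9.

Boundary ∂_1: C_1 → C_0 is given by ∂[p,q] = [q] − [p]. For instance
  ∂[2,4] = [4] − [2].
This gives a 7×9 integer matrix of rank 6; reducing to Smith normal form yields diagonal entries (1,1,1,1,1,1).

Computing H_k = (kernel of ∂_k) / (image of ∂_{k+1}):

  H_0: rank C_0 − rank ∂_1 = 7 − 6 = 1, and the invariant factors of ∂_1 are all 1, so H_0 = Z.
  H_1: rank ker ∂_1 − rank ∂_2 = (9 − 6) − 0 = 3, and there is no ∂_2, so H_1 = Z^3.

(K is a triangulation of a wedge of 3 circles.)

H_0 = Z,  H_1 = Z^3.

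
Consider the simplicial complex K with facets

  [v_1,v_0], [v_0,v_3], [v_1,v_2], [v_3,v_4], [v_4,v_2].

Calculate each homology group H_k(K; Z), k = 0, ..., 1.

H_0 ≅ Z,  H_1 ≅ Z.

Fix the vertex order v_0 < v_1 < v_2 < v_3 < v_4 and write every simplex with vertices in increasing order. Then dim K = 1 and the simplices of K are:

  0-simplices (5): [v_0], [v_1], [v_2], [v_3], [v_4]
  1-simplices (5): [v_0,v_1], [v_0,v_3], [v_1,v_2], [v_2,v_4], [v_3,v_4]

giving chain groups C_0 ≅ Z^5, C_1 ≅ Z^5.

∂_1: C_1 → C_0 sends each edge [p,q] (with p < q) to q − p.
The resulting 5×5 matrix has rank 4, and its Smith normal form has invariant factors (1,1,1,1).

Reading off H_k = ker ∂_k / im ∂_{k+1}:

  H_0: rank C_0 − rank ∂_1 = 5 − 4 = 1, and the invariant factors of ∂_1 are all 1, so H_0 = Z.
  H_1: rank ker ∂_1 − rank ∂_2 = (5 − 4) − 0 = 1, and there is no ∂_2, so H_1 = Z.

As a check, the Euler characteristic is 5 − 5 = 0, which agrees with 1 − 1 = 0.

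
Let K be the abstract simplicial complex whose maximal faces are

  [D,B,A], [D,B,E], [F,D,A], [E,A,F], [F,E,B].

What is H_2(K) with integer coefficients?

Order the vertices as A < B < D < E < F. Listing each simplex with vertices in this order, K has dimension 2 with simplices:

  0-simplices (5): A, B, D, E, F
  1-simplices (10): AB, AD, AE, AF, BD, BE, BF, DE, DF, EF
  2-simplices (5): ABD, ADF, AEF, BDE, BEF

giving chain groups C_0 ≅ Z^5, C_1 ≅ Z^10, C_2 ≅ Z^5.

∂_1: C_1 → C_0 maps an edge to its endpoints' difference, ∂[p,q] = q − p. For instance
  ∂DE = E − D.
As a 5×10 matrix over Z this has rank 4, with invariant factors (1,1,1,1).

Boundary ∂_2: C_2 → C_1 maps a triangle to the signed sum of its edges. For instance
  ∂ABD = BD − AD + AB,
  ∂ADF = DF − AF + AD.
As a 10×5 matrix over Z this has rank 5, with invariant factors (1,1,1,1,1).

Computing H_k = (kernel of ∂_k) / (image of ∂_{k+1}):

  H_2: rank ker ∂_2 − rank ∂_3 = (5 − 5) − 0 = 0, and there is no ∂_3, so H_2 = 0.

H_2 = 0.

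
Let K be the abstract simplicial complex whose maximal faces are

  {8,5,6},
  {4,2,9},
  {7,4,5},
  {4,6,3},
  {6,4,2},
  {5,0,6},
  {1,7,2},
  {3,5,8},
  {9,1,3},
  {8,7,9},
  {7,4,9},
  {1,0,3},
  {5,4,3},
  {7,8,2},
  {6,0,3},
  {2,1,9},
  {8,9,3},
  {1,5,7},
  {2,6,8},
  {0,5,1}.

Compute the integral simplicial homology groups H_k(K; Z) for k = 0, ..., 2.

K has 10 vertices, 30 edges, 20 triangles.
rank ∂_0 = 0, rank ∂_1 = 9 ⇒ b_0 = 10 − 0 − 9 = 1; all invariant factors of ∂_1 are 1 so no torsion. So H_0 ≅ Z.
rank ∂_1 = 9, rank ∂_2 = 20 ⇒ b_1 = 30 − 9 − 20 = 1; ∂_2 has invariant factor(s) [2] giving torsion. So H_1 ≅ Z × Z/2.
rank ∂_2 = 20, rank ∂_3 = 0 ⇒ b_2 = 20 − 20 − 0 = 0. So H_2 ≅ 0.

H_0 ≅ Z,  H_1 ≅ Z × Z/2,  H_2 = 0.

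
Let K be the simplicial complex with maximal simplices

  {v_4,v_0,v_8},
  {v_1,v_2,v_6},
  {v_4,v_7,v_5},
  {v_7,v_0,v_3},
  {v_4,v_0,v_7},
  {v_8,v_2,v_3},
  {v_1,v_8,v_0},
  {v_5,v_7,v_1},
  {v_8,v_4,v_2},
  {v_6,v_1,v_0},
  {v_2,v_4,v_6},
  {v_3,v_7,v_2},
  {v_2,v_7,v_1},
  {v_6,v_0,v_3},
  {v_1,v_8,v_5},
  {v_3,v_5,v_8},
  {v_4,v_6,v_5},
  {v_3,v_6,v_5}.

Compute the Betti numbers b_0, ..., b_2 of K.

Order the vertices as v_0 < v_1 < v_2 < v_3 < v_4 < v_5 < v_6 < v_7 < v_8. Listing each simplex with vertices in this order, K has dimension 2 with simplices:

  0-simplices (9): [v_0], [v_1], [v_2], [v_3], [v_4], [v_5], [v_6], [v_7], [v_8]
  1-simplices (27): (27 of them)
  2-simplices (18): (18 of them)

Hence C_0 ≅ Z^9, C_1 ≅ Z^27, C_2 ≅ Z^18.

∂_1: C_1 → C_0 is given by ∂[p,q] = [q] − [p]. For instance
  ∂[v_3,v_7] = [v_7] − [v_3].
As a 9×27 matrix over Z this has rank 8, with invariant factors (1,1,1,1,1,1,1,1).

Boundary ∂_2: C_2 → C_1 sends each 2-simplex [p,q,r] to [q,r] − [p,r] + [p,q]. For instance
  ∂[v_0,v_1,v_6] = [v_1,v_6] − [v_0,v_6] + [v_0,v_1],
  ∂[v_3,v_5,v_8] = [v_5,v_8] − [v_3,v_8] + [v_3,v_5].
As a 27×18 matrix over Z this has rank 17, with invariant factors (1,1,1,1,1,1,1,1,1,1,1,1,1,1,1,1,1).

Computing H_k = (kernel of ∂_k) / (image of ∂_{k+1}):

  H_0: rank C_0 − rank ∂_1 = 9 − 8 = 1, and the invariant factors of ∂_1 are all 1, so H_0 ≅ Z.
  H_1: rank ker ∂_1 − rank ∂_2 = (27 − 8) − 17 = 2, and the invariant factors of ∂_2 are all 1, so H_1 ≅ Z^2.
  H_2: rank ker ∂_2 − rank ∂_3 = (18 − 17) − 0 = 1, and there is no ∂_3, so H_2 ≅ Z.

(K is a triangulation of the torus T^2.)

Hence the Betti numbers are b_0 = 1, b_1 = 2, b_2 = 1.

b_0 = 1, b_1 = 2, b_2 = 1.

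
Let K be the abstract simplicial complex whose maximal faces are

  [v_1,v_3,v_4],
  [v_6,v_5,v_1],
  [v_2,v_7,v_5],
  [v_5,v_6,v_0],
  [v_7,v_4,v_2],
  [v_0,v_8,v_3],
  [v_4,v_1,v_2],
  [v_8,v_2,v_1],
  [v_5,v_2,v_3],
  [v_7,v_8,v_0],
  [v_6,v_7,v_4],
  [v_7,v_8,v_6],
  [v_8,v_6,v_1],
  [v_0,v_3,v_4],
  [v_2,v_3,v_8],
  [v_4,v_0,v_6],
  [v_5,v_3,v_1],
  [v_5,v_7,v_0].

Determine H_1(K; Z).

H_1 = Z ⊕ Z_2.

Take the total order v_0 < v_1 < v_2 < v_3 < v_4 < v_5 < v_6 < v_7 < v_8 on the vertex set. Then K (dimension 2) consists of the simplices:

  0-simplices (9): [v_0], [v_1], [v_2], [v_3], [v_4], [v_5], [v_6], [v_7], [v_8]
  1-simplices (27): (27 of them)
  2-simplices (18): (18 of them)

so the chain groups are C_0 ≅ Z^9, C_1 ≅ Z^27, C_2 ≅ Z^18.

The boundary map ∂_1: C_1 → C_0 sends each edge [p,q] (with p < q) to q − p.
This gives a 9×27 integer matrix of rank 8; reducing to Smith normal form yields diagonal entries (1,1,1,1,1,1,1,1).

The boundary map ∂_2: C_2 → C_1 acts by ∂[p,q,r] = [q,r] − [p,r] + [p,q]. For instance
  ∂[v_2,v_4,v_7] = [v_4,v_7] − [v_2,v_7] + [v_2,v_4],
  ∂[v_0,v_3,v_8] = [v_3,v_8] − [v_0,v_8] + [v_0,v_3].
As a 27×18 matrix over Z this has rank 18, with invariant factors (1,1,1,1,1,1,1,1,1,1,1,1,1,1,1,1,1,2).

Reading off H_k = ker ∂_k / im ∂_{k+1}:

  H_1: rank ker ∂_1 − rank ∂_2 = (27 − 8) − 18 = 1, and ∂_2 has invariant factor 2 > 1, so H_1 ≅ Z ⊕ Z_2.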